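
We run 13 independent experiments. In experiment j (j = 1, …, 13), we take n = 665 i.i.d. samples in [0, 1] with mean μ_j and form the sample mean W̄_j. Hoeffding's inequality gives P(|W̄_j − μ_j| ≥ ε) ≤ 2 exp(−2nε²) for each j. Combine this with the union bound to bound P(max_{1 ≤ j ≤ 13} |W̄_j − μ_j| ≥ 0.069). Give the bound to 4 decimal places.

Per-experiment Hoeffding bound: 2·exp(−2·665·0.069²) = 2·exp(−6.33213) = 0.0035565.
Union bound over 13 events: 13·0.0035565 = 0.04623.

0.0462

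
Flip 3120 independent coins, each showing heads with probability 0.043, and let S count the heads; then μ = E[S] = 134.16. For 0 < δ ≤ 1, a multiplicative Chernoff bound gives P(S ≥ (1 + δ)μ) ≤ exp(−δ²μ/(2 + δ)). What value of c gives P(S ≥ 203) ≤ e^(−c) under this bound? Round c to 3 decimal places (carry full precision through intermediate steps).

14.055

Write 203 = (1 + δ)μ, so δ = 203/134.16 − 1 = 0.5131187…
Then the exponent is δ²μ/(2 + δ) = (203 − μ)² / (μ·(2 + δ)) = 14.055480.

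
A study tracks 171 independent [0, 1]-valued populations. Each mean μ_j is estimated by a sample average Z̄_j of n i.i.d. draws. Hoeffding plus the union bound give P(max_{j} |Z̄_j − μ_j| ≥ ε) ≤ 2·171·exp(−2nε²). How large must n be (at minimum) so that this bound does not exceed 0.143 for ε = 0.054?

Need 2·171·exp(−2nε²) ≤ 0.143, i.e. exp(−2nε²) ≤ 0.143/342.
So 2nε² ≥ ln(342/0.143) = 7.779721.
Hence n ≥ 7.779721/(2·0.054²) = 1333.971.
The smallest integer n is 1334.

1334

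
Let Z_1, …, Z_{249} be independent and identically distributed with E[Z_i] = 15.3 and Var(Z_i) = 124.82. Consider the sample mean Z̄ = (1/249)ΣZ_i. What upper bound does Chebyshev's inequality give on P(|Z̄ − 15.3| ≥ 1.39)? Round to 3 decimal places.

Var(Z̄) = Var(Z_i)/n = 124.82/249 = 0.50129.
Chebyshev: P(|Z̄ − 15.3| ≥ 1.39) ≤ Var(Z̄)/(1.39)² = 124.82/(249·1.39²) = 0.2595.

0.259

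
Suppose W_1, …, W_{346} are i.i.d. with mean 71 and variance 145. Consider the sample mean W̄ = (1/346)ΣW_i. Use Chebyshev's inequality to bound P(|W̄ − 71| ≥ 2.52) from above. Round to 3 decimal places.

0.066

Var(W̄) = Var(W_i)/n = 145/346 = 0.41908.
Chebyshev: P(|W̄ − 71| ≥ 2.52) ≤ Var(W̄)/(2.52)² = 145/(346·2.52²) = 0.0660.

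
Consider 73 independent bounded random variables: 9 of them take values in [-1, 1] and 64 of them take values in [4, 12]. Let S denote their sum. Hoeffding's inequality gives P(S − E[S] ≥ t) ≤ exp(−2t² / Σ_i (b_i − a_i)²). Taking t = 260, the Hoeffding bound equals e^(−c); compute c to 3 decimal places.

Σ(b_i − a_i)² = 9·2² + 64·8² = 4132.
c = 2t² / 4132 = 2·260² / 4132 = 32.7202.

32.720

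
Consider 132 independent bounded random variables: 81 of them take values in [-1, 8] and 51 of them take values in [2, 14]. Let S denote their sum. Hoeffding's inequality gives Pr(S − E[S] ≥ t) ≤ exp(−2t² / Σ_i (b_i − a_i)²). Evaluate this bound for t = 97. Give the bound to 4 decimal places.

Σ(b_i − a_i)² = 81·9² + 51·12² = 13905.
Exponent = 2·97² / 13905 = 1.35333.
Bound = exp(−1.35333) = 0.25838.

0.2584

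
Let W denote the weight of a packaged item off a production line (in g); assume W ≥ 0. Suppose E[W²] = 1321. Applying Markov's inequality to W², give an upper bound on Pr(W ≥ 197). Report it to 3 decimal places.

Since W ≥ 0, the event {W ≥ 197} is the same as {W² ≥ 38809}.
Markov's inequality applied to W² gives Pr(W² ≥ 38809) ≤ E[W²]/38809 = 1321/38809 = 0.0340.

0.034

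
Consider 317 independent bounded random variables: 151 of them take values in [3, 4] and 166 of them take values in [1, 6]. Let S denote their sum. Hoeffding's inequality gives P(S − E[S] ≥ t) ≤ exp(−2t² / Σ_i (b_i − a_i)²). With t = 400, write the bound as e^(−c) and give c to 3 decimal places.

Σ(b_i − a_i)² = 151·1² + 166·5² = 4301.
c = 2t² / 4301 = 2·400² / 4301 = 74.4013.

74.401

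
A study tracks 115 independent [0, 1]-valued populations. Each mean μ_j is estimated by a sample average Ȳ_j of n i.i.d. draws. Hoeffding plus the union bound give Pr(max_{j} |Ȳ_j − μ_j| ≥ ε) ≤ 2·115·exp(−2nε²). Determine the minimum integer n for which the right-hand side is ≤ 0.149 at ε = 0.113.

288

Need 2·115·exp(−2nε²) ≤ 0.149, i.e. exp(−2nε²) ≤ 0.149/230.
So 2nε² ≥ ln(230/0.149) = 7.341888.
Hence n ≥ 7.341888/(2·0.113²) = 287.489.
The smallest integer n is 288.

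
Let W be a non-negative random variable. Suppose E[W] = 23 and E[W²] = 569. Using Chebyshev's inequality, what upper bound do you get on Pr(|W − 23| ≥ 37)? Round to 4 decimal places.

0.0292

Var(W) = E[W²] − (E[W])² = 569 − 529 = 40.
Chebyshev's inequality: Pr(|W − μ| ≥ t) ≤ Var(W)/t² = 40/1369 = 0.0292.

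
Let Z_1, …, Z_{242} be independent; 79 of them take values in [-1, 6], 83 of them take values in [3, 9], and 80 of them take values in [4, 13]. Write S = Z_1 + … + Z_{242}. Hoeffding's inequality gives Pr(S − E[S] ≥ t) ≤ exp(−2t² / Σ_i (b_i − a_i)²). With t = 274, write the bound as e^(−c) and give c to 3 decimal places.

Σ(b_i − a_i)² = 79·7² + 83·6² + 80·9² = 13339.
c = 2t² / 13339 = 2·274² / 13339 = 11.2566.

11.257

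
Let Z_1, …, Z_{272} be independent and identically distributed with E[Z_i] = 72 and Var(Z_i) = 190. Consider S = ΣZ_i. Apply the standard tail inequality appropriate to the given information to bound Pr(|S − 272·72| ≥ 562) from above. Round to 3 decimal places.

0.164

With mean and variance of each term known, Chebyshev's inequality bounds the deviation of the sum (or sample mean).
Var(S) = n·Var(Z_i) = 272·190 = 51680.
Chebyshev: Pr(|S − 272·72| ≥ 562) ≤ Var(S)/562² = 51680/315844 = 0.1636.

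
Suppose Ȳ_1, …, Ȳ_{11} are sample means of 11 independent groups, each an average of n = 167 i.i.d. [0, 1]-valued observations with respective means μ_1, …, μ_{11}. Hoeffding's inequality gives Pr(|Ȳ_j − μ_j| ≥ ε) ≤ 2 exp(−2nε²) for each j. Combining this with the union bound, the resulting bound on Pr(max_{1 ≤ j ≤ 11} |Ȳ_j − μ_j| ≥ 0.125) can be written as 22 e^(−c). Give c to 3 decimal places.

5.219

Union bound over the 11 events: Pr(max_{1 ≤ j ≤ 11} |Ȳ_j − μ_j| ≥ 0.125) ≤ 11·2·exp(−2nε²) = 22 exp(−2·167·0.125²).
So c = 2·167·0.125² = 5.2188.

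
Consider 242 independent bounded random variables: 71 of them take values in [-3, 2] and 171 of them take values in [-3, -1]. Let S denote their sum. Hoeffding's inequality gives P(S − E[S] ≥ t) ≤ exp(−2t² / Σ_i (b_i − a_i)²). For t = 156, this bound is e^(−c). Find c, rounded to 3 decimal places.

Σ(b_i − a_i)² = 71·5² + 171·2² = 2459.
c = 2t² / 2459 = 2·156² / 2459 = 19.7934.

19.793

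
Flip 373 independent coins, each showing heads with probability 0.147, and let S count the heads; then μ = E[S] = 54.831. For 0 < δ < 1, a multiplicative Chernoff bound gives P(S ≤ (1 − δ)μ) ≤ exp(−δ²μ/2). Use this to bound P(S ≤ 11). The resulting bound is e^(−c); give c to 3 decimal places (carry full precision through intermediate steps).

17.519

Write 11 = (1 − δ)μ, so δ = 1 − 11/54.831 = 0.7993836…
Then the exponent is δ²μ/2 = (μ − 11)²/(2μ) = 17.518890.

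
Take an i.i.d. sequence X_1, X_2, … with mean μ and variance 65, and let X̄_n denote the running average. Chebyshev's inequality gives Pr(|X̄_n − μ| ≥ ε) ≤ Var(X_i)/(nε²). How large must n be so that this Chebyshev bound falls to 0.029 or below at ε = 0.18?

69179

Require 65/(n·0.18²) ≤ 0.029, i.e. n ≥ 65/(0.029·0.18²) = 69178.374.
The smallest integer n is 69179.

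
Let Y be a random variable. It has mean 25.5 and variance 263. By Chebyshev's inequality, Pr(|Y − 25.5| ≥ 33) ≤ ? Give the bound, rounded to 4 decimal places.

Chebyshev: Pr(|Y − μ| ≥ t) ≤ Var(Y)/t².
Bound = 263 / 1089 = 0.2415.

0.2415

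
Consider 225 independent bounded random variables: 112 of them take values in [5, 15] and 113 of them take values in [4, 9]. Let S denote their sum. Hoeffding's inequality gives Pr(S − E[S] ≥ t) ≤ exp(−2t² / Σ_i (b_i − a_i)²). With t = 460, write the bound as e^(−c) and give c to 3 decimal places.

30.175

Σ(b_i − a_i)² = 112·10² + 113·5² = 14025.
c = 2t² / 14025 = 2·460² / 14025 = 30.1747.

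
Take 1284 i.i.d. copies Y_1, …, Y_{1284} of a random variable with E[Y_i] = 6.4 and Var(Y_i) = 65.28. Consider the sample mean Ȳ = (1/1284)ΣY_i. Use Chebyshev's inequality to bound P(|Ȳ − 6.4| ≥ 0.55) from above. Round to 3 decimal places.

Var(Ȳ) = Var(Y_i)/n = 65.28/1284 = 0.050841.
Chebyshev: P(|Ȳ − 6.4| ≥ 0.55) ≤ Var(Ȳ)/(0.55)² = 65.28/(1284·0.55²) = 0.1681.

0.168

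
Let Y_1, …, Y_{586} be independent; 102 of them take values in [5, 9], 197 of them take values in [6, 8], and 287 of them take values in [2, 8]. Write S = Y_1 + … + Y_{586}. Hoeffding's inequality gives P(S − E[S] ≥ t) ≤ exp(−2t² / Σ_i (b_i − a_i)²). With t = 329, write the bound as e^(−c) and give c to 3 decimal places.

Σ(b_i − a_i)² = 102·4² + 197·2² + 287·6² = 12752.
c = 2t² / 12752 = 2·329² / 12752 = 16.9763.

16.976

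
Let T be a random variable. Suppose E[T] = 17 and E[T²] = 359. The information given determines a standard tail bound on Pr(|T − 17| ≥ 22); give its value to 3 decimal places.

0.145

The first two moments determine the variance, so Chebyshev's inequality is the sharpest standard bound available.
Var(T) = E[T²] − (E[T])² = 359 − 289 = 70.
Chebyshev's inequality: Pr(|T − μ| ≥ t) ≤ Var(T)/t² = 70/484 = 0.1446.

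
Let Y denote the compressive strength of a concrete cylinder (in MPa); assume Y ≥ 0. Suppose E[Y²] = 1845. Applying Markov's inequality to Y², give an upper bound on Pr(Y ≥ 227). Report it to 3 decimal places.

Since Y ≥ 0, the event {Y ≥ 227} is the same as {Y² ≥ 51529}.
Markov's inequality applied to Y² gives Pr(Y² ≥ 51529) ≤ E[Y²]/51529 = 1845/51529 = 0.0358.

0.036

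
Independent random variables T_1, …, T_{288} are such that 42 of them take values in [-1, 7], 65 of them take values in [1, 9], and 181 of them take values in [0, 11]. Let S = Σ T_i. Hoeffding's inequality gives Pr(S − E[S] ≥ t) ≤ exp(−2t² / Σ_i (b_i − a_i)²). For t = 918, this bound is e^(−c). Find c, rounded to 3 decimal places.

58.626

Σ(b_i − a_i)² = 42·8² + 65·8² + 181·11² = 28749.
c = 2t² / 28749 = 2·918² / 28749 = 58.6263.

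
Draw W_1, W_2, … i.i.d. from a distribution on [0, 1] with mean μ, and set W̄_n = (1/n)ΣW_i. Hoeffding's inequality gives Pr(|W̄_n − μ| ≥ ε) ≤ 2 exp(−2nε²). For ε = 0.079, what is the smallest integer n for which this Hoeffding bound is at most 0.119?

Require 2·exp(−2nε²) ≤ 0.119, i.e. 2nε² ≥ ln(2/0.119) = 2.821779.
So n ≥ 2.821779 / (2·0.079²) = 226.068.
The smallest integer n is 227.

227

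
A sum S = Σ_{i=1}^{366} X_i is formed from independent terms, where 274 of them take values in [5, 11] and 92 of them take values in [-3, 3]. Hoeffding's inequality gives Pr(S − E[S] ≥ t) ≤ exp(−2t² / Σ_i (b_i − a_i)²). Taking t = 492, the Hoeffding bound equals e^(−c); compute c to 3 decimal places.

Σ(b_i − a_i)² = 274·6² + 92·6² = 13176.
c = 2t² / 13176 = 2·492² / 13176 = 36.7432.

36.743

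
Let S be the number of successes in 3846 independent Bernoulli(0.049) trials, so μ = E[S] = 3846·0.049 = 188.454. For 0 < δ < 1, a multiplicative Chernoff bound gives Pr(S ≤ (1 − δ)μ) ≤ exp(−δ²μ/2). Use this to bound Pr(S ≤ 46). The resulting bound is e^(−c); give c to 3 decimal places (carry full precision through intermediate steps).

53.841

Write 46 = (1 − δ)μ, so δ = 1 − 46/188.454 = 0.7559086…
Then the exponent is δ²μ/2 = (μ − 46)²/(2μ) = 53.841102.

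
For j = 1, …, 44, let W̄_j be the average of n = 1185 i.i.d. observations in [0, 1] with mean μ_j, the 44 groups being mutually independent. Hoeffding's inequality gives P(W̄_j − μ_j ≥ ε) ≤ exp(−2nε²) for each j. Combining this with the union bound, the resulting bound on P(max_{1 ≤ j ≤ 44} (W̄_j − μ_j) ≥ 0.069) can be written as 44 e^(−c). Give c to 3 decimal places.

11.284

Union bound over the 44 events: P(max_{1 ≤ j ≤ 44} (W̄_j − μ_j) ≥ 0.069) ≤ 44·exp(−2nε²) = 44 exp(−2·1185·0.069²).
So c = 2·1185·0.069² = 11.2836.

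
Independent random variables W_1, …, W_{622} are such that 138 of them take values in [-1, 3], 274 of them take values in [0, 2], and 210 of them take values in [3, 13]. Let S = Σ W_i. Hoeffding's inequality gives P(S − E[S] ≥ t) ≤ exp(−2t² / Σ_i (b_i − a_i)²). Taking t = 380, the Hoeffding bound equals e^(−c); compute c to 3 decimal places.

11.883

Σ(b_i − a_i)² = 138·4² + 274·2² + 210·10² = 24304.
c = 2t² / 24304 = 2·380² / 24304 = 11.8828.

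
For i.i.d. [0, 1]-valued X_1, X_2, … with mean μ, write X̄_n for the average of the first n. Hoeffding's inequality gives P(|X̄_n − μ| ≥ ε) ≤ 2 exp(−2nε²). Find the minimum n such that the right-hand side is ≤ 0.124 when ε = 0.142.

Require 2·exp(−2nε²) ≤ 0.124, i.e. 2nε² ≥ ln(2/0.124) = 2.780621.
So n ≥ 2.780621 / (2·0.142²) = 68.950.
The smallest integer n is 69.

69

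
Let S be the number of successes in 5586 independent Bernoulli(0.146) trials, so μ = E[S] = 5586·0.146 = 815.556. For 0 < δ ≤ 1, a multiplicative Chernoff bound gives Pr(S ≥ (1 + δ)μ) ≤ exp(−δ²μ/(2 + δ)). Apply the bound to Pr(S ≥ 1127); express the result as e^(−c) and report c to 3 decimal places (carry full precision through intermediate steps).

49.933

Write 1127 = (1 + δ)μ, so δ = 1127/815.556 − 1 = 0.3818794…
Then the exponent is δ²μ/(2 + δ) = (1127 − μ)² / (μ·(2 + δ)) = 49.932854.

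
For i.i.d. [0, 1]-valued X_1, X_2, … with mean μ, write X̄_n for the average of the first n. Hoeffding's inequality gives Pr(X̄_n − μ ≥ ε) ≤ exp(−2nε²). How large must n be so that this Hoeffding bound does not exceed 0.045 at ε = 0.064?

379

Require exp(−2nε²) ≤ 0.045, i.e. 2nε² ≥ ln(1/0.045) = 3.101093.
So n ≥ 3.101093 / (2·0.064²) = 378.551.
The smallest integer n is 379.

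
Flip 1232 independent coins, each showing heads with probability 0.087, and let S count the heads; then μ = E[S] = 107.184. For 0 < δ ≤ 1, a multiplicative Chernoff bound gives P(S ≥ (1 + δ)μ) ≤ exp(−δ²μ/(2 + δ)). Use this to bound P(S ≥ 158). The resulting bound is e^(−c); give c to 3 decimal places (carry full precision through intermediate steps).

9.738

Write 158 = (1 + δ)μ, so δ = 158/107.184 − 1 = 0.4741006…
Then the exponent is δ²μ/(2 + δ) = (158 − μ)² / (μ·(2 + δ)) = 9.737638.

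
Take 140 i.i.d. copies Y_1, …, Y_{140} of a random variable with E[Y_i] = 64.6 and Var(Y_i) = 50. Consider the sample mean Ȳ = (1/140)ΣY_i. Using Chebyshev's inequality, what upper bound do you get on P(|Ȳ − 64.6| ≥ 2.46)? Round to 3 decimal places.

0.059

Var(Ȳ) = Var(Y_i)/n = 50/140 = 0.35714.
Chebyshev: P(|Ȳ − 64.6| ≥ 2.46) ≤ Var(Ȳ)/(2.46)² = 50/(140·2.46²) = 0.0590.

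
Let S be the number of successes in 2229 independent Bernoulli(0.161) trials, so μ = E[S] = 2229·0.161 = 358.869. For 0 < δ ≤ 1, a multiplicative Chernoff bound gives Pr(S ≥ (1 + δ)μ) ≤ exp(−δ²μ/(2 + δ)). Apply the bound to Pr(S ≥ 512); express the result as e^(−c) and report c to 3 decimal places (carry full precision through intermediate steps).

Write 512 = (1 + δ)μ, so δ = 512/358.869 − 1 = 0.4267045…
Then the exponent is δ²μ/(2 + δ) = (512 − μ)² / (μ·(2 + δ)) = 26.926097.

26.926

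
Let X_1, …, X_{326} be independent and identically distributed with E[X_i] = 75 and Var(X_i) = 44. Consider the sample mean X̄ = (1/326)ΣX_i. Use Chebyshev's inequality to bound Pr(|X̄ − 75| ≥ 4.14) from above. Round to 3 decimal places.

Var(X̄) = Var(X_i)/n = 44/326 = 0.13497.
Chebyshev: Pr(|X̄ − 75| ≥ 4.14) ≤ Var(X̄)/(4.14)² = 44/(326·4.14²) = 0.0079.

0.008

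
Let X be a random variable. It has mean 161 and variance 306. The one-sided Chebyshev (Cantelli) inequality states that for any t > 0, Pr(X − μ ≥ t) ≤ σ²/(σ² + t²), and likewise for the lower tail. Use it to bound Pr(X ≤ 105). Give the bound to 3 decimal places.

0.089

Here σ² = 306 and t = 56, so σ² + t² = 3442.
Cantelli's bound: 306/3442 = 0.0889.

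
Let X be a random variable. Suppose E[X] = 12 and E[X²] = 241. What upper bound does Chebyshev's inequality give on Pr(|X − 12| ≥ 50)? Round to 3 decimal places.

0.039

Var(X) = E[X²] − (E[X])² = 241 − 144 = 97.
Chebyshev's inequality: Pr(|X − μ| ≥ t) ≤ Var(X)/t² = 97/2500 = 0.0388.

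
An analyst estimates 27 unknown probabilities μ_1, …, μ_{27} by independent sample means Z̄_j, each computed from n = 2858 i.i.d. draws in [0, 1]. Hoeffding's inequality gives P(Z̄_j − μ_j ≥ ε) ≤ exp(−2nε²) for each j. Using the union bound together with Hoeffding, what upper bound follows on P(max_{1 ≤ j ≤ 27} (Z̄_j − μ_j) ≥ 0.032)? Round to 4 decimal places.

0.0775

Per-experiment Hoeffding bound: exp(−2·2858·0.032²) = exp(−5.85318) = 0.0028707.
Union bound over 27 events: 27·0.0028707 = 0.07751.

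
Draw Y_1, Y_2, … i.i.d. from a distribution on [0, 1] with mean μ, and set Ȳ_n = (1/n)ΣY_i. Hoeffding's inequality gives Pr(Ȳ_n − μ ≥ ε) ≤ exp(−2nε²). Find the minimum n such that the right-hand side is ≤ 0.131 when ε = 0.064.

Require exp(−2nε²) ≤ 0.131, i.e. 2nε² ≥ ln(1/0.131) = 2.032558.
So n ≥ 2.032558 / (2·0.064²) = 248.115.
The smallest integer n is 249.

249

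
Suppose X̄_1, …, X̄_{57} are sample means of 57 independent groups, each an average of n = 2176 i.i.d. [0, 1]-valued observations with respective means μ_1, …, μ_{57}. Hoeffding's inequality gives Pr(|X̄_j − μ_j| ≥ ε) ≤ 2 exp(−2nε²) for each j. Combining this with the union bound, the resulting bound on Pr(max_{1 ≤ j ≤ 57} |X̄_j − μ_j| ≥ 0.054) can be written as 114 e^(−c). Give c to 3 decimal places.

Union bound over the 57 events: Pr(max_{1 ≤ j ≤ 57} |X̄_j − μ_j| ≥ 0.054) ≤ 57·2·exp(−2nε²) = 114 exp(−2·2176·0.054²).
So c = 2·2176·0.054² = 12.6904.

12.690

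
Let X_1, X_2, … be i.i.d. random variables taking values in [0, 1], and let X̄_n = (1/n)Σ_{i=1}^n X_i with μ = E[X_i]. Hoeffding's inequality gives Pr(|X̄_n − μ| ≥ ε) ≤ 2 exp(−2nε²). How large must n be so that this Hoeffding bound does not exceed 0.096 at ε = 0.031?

Require 2·exp(−2nε²) ≤ 0.096, i.e. 2nε² ≥ ln(2/0.096) = 3.036554.
So n ≥ 3.036554 / (2·0.031²) = 1579.893.
The smallest integer n is 1580.

1580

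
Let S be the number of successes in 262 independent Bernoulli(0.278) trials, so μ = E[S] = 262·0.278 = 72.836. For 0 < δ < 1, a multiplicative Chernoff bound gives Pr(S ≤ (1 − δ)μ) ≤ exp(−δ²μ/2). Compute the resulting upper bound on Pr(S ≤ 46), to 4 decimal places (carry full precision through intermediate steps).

Write 46 = (1 − δ)μ, so δ = 1 − 46/72.836 = 0.3684442…
Then the exponent is δ²μ/2 = (μ − 46)²/(2μ) = 4.943784.
Bound = exp(−4.943784) = 0.00713.

0.0071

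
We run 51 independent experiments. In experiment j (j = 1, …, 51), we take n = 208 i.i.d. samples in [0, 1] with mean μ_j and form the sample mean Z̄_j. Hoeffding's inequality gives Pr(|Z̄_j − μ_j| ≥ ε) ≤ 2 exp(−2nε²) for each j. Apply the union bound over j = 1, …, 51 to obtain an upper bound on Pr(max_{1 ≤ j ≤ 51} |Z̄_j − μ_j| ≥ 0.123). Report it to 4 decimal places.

Per-experiment Hoeffding bound: 2·exp(−2·208·0.123²) = 2·exp(−6.29366) = 0.003696.
Union bound over 51 events: 51·0.003696 = 0.18849.

0.1885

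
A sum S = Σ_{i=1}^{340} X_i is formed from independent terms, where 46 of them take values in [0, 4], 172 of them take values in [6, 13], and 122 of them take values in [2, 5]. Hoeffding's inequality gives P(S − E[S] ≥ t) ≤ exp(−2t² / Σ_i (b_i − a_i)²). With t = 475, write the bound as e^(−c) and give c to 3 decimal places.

43.973

Σ(b_i − a_i)² = 46·4² + 172·7² + 122·3² = 10262.
c = 2t² / 10262 = 2·475² / 10262 = 43.9729.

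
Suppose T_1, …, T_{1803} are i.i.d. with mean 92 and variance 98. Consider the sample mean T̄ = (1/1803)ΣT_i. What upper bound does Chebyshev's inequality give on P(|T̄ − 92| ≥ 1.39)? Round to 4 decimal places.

Var(T̄) = Var(T_i)/n = 98/1803 = 0.054354.
Chebyshev: P(|T̄ − 92| ≥ 1.39) ≤ Var(T̄)/(1.39)² = 98/(1803·1.39²) = 0.0281.

0.0281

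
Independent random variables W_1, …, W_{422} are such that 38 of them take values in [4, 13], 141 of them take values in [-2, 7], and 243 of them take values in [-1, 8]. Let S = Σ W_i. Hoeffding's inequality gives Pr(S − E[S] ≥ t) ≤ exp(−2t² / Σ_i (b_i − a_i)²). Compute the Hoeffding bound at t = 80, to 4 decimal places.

Σ(b_i − a_i)² = 38·9² + 141·9² + 243·9² = 34182.
Exponent = 2·80² / 34182 = 0.37447.
Bound = exp(−0.37447) = 0.68766.

0.6877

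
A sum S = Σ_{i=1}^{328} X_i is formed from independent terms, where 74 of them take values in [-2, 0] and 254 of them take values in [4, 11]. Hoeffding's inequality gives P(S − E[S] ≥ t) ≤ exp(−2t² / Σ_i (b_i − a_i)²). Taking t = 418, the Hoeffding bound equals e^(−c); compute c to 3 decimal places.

27.425

Σ(b_i − a_i)² = 74·2² + 254·7² = 12742.
c = 2t² / 12742 = 2·418² / 12742 = 27.4249.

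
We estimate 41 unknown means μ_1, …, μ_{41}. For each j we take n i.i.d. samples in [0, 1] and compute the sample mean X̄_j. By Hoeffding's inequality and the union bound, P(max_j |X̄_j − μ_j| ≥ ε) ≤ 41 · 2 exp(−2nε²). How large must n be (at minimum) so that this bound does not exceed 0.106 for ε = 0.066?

Need 2·41·exp(−2nε²) ≤ 0.106, i.e. exp(−2nε²) ≤ 0.106/82.
So 2nε² ≥ ln(82/0.106) = 6.651035.
Hence n ≥ 6.651035/(2·0.066²) = 763.434.
The smallest integer n is 764.

764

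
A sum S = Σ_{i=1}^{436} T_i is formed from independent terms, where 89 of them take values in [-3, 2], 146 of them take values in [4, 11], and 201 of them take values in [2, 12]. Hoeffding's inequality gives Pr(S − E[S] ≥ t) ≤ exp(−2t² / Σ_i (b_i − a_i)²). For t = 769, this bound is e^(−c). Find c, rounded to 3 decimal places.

40.121

Σ(b_i − a_i)² = 89·5² + 146·7² + 201·10² = 29479.
c = 2t² / 29479 = 2·769² / 29479 = 40.1208.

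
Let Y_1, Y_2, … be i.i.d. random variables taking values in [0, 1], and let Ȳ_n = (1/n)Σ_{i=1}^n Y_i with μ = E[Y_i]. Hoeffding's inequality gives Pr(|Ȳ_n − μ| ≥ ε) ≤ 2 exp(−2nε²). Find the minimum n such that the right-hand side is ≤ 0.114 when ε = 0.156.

59

Require 2·exp(−2nε²) ≤ 0.114, i.e. 2nε² ≥ ln(2/0.114) = 2.864704.
So n ≥ 2.864704 / (2·0.156²) = 58.857.
The smallest integer n is 59.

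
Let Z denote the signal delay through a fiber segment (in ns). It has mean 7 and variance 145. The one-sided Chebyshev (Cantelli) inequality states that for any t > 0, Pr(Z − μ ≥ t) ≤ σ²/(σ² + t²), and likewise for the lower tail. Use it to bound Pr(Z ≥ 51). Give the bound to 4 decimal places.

0.0697

Here σ² = 145 and t = 44, so σ² + t² = 2081.
Cantelli's bound: 145/2081 = 0.0697.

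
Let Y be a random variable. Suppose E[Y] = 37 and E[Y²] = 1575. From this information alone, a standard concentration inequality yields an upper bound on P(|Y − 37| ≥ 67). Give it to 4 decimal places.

The first two moments determine the variance, so Chebyshev's inequality is the sharpest standard bound available.
Var(Y) = E[Y²] − (E[Y])² = 1575 − 1369 = 206.
Chebyshev's inequality: P(|Y − μ| ≥ t) ≤ Var(Y)/t² = 206/4489 = 0.0459.

0.0459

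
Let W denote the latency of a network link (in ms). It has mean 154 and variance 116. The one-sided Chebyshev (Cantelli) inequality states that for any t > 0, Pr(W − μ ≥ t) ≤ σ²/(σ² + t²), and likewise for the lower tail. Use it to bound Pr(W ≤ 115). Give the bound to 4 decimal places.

Here σ² = 116 and t = 39, so σ² + t² = 1637.
Cantelli's bound: 116/1637 = 0.0709.

0.0709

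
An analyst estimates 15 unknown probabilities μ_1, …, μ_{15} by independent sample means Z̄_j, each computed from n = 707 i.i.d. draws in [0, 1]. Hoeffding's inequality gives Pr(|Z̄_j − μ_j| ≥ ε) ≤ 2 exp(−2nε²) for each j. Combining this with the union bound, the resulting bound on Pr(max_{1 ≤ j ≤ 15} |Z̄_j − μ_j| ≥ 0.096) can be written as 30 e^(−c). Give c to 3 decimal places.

13.031

Union bound over the 15 events: Pr(max_{1 ≤ j ≤ 15} |Z̄_j − μ_j| ≥ 0.096) ≤ 15·2·exp(−2nε²) = 30 exp(−2·707·0.096²).
So c = 2·707·0.096² = 13.0314.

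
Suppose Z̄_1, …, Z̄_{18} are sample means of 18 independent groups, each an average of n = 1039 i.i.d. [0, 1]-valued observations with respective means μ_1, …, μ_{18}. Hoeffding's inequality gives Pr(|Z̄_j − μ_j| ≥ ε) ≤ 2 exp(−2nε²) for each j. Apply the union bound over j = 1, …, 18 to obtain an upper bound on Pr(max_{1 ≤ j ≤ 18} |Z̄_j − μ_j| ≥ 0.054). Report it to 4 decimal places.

Per-experiment Hoeffding bound: 2·exp(−2·1039·0.054²) = 2·exp(−6.05945) = 0.0046714.
Union bound over 18 events: 18·0.0046714 = 0.08408.

0.0841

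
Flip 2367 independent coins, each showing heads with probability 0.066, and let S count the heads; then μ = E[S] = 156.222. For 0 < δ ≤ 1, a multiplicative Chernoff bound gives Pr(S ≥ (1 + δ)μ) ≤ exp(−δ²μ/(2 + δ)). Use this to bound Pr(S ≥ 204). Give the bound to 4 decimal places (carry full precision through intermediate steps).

0.0018

Write 204 = (1 + δ)μ, so δ = 204/156.222 − 1 = 0.305834…
Then the exponent is δ²μ/(2 + δ) = (204 − μ)² / (μ·(2 + δ)) = 6.337029.
Bound = exp(−6.337029) = 0.00177.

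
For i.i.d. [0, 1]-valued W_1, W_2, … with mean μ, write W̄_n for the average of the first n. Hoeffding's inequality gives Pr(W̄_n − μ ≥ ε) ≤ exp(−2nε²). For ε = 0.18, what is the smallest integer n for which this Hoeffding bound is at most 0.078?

Require exp(−2nε²) ≤ 0.078, i.e. 2nε² ≥ ln(1/0.078) = 2.551046.
So n ≥ 2.551046 / (2·0.18²) = 39.368.
The smallest integer n is 40.

40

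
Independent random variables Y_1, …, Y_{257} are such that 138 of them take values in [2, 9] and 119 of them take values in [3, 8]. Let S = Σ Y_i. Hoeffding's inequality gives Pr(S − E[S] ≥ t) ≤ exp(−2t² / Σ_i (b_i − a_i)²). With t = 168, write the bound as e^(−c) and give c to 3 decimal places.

Σ(b_i − a_i)² = 138·7² + 119·5² = 9737.
c = 2t² / 9737 = 2·168² / 9737 = 5.7973.

5.797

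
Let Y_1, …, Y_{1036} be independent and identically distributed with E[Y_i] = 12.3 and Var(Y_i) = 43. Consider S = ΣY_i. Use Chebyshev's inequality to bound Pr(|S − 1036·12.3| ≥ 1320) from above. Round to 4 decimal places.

Var(S) = n·Var(Y_i) = 1036·43 = 44548.
Chebyshev: Pr(|S − 1036·12.3| ≥ 1320) ≤ Var(S)/1320² = 44548/1742400 = 0.0256.

0.0256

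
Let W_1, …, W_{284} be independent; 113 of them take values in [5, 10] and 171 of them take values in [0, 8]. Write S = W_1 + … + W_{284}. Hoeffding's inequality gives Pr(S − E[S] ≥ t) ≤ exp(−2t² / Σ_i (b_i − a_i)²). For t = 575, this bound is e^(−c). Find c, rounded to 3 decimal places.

Σ(b_i − a_i)² = 113·5² + 171·8² = 13769.
c = 2t² / 13769 = 2·575² / 13769 = 48.0245.

48.025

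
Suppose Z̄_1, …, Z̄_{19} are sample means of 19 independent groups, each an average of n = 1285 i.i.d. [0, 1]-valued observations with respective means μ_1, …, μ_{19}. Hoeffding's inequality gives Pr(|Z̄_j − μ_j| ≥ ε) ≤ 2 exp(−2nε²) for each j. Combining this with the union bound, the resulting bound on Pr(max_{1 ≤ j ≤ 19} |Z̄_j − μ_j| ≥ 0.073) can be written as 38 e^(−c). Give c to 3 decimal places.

13.696

Union bound over the 19 events: Pr(max_{1 ≤ j ≤ 19} |Z̄_j − μ_j| ≥ 0.073) ≤ 19·2·exp(−2nε²) = 38 exp(−2·1285·0.073²).
So c = 2·1285·0.073² = 13.6955.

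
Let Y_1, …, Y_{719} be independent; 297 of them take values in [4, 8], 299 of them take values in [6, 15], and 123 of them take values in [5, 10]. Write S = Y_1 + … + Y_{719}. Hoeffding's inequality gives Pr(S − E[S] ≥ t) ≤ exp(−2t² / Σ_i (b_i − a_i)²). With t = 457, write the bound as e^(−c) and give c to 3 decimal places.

13.034

Σ(b_i − a_i)² = 297·4² + 299·9² + 123·5² = 32046.
c = 2t² / 32046 = 2·457² / 32046 = 13.0343.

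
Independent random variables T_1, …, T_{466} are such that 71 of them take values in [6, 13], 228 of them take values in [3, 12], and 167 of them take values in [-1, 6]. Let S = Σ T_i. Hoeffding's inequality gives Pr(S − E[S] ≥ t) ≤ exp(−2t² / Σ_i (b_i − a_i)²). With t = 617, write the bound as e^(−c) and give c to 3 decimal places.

Σ(b_i − a_i)² = 71·7² + 228·9² + 167·7² = 30130.
c = 2t² / 30130 = 2·617² / 30130 = 25.2698.

25.270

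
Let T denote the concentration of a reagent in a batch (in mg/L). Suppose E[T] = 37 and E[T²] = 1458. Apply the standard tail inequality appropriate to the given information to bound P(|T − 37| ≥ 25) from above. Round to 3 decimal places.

The first two moments determine the variance, so Chebyshev's inequality is the sharpest standard bound available.
Var(T) = E[T²] − (E[T])² = 1458 − 1369 = 89.
Chebyshev's inequality: P(|T − μ| ≥ t) ≤ Var(T)/t² = 89/625 = 0.1424.

0.142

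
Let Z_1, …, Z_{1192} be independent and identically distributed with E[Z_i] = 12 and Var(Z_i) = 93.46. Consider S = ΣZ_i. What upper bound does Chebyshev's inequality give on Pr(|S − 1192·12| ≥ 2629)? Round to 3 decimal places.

0.016

Var(S) = n·Var(Z_i) = 1192·93.46 = 111404.32.
Chebyshev: Pr(|S − 1192·12| ≥ 2629) ≤ Var(S)/2629² = 111404.32/6911641 = 0.0161.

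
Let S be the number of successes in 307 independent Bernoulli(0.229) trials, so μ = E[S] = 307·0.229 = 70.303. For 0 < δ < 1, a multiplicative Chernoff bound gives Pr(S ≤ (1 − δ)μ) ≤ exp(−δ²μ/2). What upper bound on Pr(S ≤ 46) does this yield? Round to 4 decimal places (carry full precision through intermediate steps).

Write 46 = (1 − δ)μ, so δ = 1 − 46/70.303 = 0.3456894…
Then the exponent is δ²μ/2 = (μ − 46)²/(2μ) = 4.200644.
Bound = exp(−4.200644) = 0.01499.

0.0150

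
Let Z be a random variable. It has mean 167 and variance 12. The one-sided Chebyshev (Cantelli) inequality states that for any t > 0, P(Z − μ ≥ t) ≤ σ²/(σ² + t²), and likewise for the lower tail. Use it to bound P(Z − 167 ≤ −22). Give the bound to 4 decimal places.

Here σ² = 12 and t = 22, so σ² + t² = 496.
Cantelli's bound: 12/496 = 0.0242.

0.0242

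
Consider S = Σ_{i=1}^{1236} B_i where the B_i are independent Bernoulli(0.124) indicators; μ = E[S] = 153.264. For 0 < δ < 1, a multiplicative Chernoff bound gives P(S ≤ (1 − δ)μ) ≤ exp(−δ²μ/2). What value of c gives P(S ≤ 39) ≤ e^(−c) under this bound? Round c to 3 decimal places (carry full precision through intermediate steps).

Write 39 = (1 − δ)μ, so δ = 1 − 39/153.264 = 0.7455371…
Then the exponent is δ²μ/2 = (μ − 39)²/(2μ) = 42.594026.

42.594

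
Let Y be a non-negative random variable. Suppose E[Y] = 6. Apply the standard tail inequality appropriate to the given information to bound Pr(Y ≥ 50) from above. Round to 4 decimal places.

0.1200

Only the mean of a non-negative variable is known, so Markov's inequality is the applicable tail bound.
Markov's inequality: for a non-negative random variable, Pr(Y ≥ a) ≤ E[Y]/a.
Here E[Y] = 6 and a = 50, so the bound is 6/50 = 0.1200.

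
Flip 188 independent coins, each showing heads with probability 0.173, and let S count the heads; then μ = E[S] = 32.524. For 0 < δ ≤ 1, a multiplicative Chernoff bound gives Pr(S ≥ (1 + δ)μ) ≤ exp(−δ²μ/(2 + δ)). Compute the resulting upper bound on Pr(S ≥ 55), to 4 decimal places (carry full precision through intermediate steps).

0.0031

Write 55 = (1 + δ)μ, so δ = 55/32.524 − 1 = 0.6910589…
Then the exponent is δ²μ/(2 + δ) = (55 − μ)² / (μ·(2 + δ)) = 5.771795.
Bound = exp(−5.771795) = 0.00311.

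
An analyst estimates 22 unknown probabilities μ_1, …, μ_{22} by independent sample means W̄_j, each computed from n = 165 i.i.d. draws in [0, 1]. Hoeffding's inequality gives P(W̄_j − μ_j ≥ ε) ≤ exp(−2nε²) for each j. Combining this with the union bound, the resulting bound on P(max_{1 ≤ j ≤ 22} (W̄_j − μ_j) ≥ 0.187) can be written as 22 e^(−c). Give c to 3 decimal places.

Union bound over the 22 events: P(max_{1 ≤ j ≤ 22} (W̄_j − μ_j) ≥ 0.187) ≤ 22·exp(−2nε²) = 22 exp(−2·165·0.187²).
So c = 2·165·0.187² = 11.5398.

11.540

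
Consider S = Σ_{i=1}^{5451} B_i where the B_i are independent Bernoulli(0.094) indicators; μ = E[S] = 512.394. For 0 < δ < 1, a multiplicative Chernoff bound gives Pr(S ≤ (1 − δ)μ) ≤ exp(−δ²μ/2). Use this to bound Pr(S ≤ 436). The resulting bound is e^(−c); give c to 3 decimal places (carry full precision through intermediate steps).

5.695

Write 436 = (1 − δ)μ, so δ = 1 − 436/512.394 = 0.1490923…
Then the exponent is δ²μ/2 = (μ − 436)²/(2μ) = 5.694879.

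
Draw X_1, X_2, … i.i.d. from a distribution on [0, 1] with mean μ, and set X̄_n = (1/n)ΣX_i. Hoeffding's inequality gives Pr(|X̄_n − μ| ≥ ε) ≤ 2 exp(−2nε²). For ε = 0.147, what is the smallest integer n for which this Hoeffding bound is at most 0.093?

Require 2·exp(−2nε²) ≤ 0.093, i.e. 2nε² ≥ ln(2/0.093) = 3.068303.
So n ≥ 3.068303 / (2·0.147²) = 70.996.
The smallest integer n is 71.

71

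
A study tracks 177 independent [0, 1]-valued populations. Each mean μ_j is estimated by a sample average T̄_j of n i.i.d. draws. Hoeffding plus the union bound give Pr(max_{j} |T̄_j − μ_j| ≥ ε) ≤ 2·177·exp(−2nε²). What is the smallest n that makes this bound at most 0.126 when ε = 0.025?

Need 2·177·exp(−2nε²) ≤ 0.126, i.e. exp(−2nε²) ≤ 0.126/354.
So 2nε² ≥ ln(354/0.126) = 7.940770.
Hence n ≥ 7.940770/(2·0.025²) = 6352.616.
The smallest integer n is 6353.

6353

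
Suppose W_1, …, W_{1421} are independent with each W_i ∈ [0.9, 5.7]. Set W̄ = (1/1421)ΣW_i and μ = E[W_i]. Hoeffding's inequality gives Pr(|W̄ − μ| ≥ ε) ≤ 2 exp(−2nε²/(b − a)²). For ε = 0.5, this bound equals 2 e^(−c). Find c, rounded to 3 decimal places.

30.838

c = 2nε²/(b − a)² = 2·1421·0.5² / 4.8² = 30.8377.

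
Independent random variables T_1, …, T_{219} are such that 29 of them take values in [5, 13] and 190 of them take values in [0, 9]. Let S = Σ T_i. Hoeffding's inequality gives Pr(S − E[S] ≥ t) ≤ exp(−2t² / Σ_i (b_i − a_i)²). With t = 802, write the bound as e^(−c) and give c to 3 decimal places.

Σ(b_i − a_i)² = 29·8² + 190·9² = 17246.
c = 2t² / 17246 = 2·802² / 17246 = 74.5917.

74.592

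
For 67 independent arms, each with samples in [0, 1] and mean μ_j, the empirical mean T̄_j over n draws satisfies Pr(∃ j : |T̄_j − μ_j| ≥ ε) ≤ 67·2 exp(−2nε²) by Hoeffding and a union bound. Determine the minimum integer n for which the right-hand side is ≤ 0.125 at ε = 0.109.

294

Need 2·67·exp(−2nε²) ≤ 0.125, i.e. exp(−2nε²) ≤ 0.125/134.
So 2nε² ≥ ln(134/0.125) = 6.977281.
Hence n ≥ 6.977281/(2·0.109²) = 293.632.
The smallest integer n is 294.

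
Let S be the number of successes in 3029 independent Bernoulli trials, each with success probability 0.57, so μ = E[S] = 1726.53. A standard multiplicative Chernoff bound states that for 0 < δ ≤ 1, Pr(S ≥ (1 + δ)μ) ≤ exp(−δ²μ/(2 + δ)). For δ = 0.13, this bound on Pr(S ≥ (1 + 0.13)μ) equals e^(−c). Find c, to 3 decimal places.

c = δ²μ/(2 + δ) = 0.13²·1726.53/(2 + 0.13) = 13.6988.

13.699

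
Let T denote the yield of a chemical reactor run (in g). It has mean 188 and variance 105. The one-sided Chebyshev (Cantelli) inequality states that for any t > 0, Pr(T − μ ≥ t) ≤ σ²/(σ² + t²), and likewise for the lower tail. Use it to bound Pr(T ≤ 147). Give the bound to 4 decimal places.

0.0588

Here σ² = 105 and t = 41, so σ² + t² = 1786.
Cantelli's bound: 105/1786 = 0.0588.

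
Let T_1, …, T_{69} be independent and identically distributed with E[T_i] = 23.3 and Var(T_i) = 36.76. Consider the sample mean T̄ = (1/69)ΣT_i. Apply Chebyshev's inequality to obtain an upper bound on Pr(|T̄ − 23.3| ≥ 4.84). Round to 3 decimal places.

Var(T̄) = Var(T_i)/n = 36.76/69 = 0.53275.
Chebyshev: Pr(|T̄ − 23.3| ≥ 4.84) ≤ Var(T̄)/(4.84)² = 36.76/(69·4.84²) = 0.0227.

0.023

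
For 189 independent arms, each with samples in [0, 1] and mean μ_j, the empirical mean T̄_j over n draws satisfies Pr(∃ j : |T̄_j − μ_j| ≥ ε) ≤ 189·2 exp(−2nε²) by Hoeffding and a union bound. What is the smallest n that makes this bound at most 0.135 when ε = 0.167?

Need 2·189·exp(−2nε²) ≤ 0.135, i.e. exp(−2nε²) ≤ 0.135/378.
So 2nε² ≥ ln(378/0.135) = 7.937375.
Hence n ≥ 7.937375/(2·0.167²) = 142.303.
The smallest integer n is 143.

143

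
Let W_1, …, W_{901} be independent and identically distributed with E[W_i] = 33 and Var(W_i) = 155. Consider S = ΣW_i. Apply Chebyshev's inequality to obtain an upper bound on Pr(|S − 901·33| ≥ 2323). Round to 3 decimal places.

Var(S) = n·Var(W_i) = 901·155 = 139655.
Chebyshev: Pr(|S − 901·33| ≥ 2323) ≤ Var(S)/2323² = 139655/5396329 = 0.0259.

0.026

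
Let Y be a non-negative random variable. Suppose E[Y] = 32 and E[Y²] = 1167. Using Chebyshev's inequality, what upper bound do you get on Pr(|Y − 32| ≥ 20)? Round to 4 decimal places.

0.3575

Var(Y) = E[Y²] − (E[Y])² = 1167 − 1024 = 143.
Chebyshev's inequality: Pr(|Y − μ| ≥ t) ≤ Var(Y)/t² = 143/400 = 0.3575.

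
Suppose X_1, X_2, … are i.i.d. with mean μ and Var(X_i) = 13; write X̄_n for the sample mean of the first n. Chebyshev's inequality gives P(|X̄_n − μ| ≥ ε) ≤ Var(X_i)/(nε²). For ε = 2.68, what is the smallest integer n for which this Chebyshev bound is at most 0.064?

Require 13/(n·2.68²) ≤ 0.064, i.e. n ≥ 13/(0.064·2.68²) = 28.281.
The smallest integer n is 29.

29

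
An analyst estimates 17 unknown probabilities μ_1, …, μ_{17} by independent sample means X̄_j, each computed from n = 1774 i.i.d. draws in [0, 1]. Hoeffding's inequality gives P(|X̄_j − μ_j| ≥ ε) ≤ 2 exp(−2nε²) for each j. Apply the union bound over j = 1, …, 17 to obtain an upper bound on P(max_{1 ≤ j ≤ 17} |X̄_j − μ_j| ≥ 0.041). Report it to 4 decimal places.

0.0874

Per-experiment Hoeffding bound: 2·exp(−2·1774·0.041²) = 2·exp(−5.96419) = 0.0051383.
Union bound over 17 events: 17·0.0051383 = 0.08735.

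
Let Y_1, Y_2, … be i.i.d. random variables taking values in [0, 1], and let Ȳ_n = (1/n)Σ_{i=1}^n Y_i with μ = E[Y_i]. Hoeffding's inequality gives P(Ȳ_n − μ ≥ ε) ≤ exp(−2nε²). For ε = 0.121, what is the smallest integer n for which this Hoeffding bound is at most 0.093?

82

Require exp(−2nε²) ≤ 0.093, i.e. 2nε² ≥ ln(1/0.093) = 2.375156.
So n ≥ 2.375156 / (2·0.121²) = 81.113.
The smallest integer n is 82.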